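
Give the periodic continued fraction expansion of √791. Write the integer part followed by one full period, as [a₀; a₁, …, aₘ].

[28; 8, 56]

a₀ = ⌊√791⌋ = 28.
With m₀=0, d₀=1 and mₖ₊₁ = dₖaₖ − mₖ, dₖ₊₁ = (n − mₖ₊₁²)/dₖ, aₖ₊₁ = ⌊(a₀+mₖ₊₁)/dₖ₊₁⌋:
  k=1: m=28, d=7, a=8
  k=2: m=28, d=1, a=56
d=1 and a=2a₀=56 at k=2, so the next step gives (m, d) = (28, 7) again — its k=1 value — and the period has length 2.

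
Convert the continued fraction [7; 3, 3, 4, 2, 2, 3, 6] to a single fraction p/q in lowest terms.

Using pₖ = aₖpₖ₋₁ + pₖ₋₂ and qₖ = aₖqₖ₋₁ + qₖ₋₂:
  k=0: a=7, p=7, q=1
  k=1: a=3, p=22, q=3
  k=2: a=3, p=73, q=10
  k=3: a=4, p=314, q=43
  k=4: a=2, p=701, q=96
  k=5: a=2, p=1716, q=235
  k=6: a=3, p=5849, q=801
  k=7: a=6, p=36810, q=5041

36810/5041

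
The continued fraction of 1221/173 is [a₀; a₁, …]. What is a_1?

17

1221 = 7·173 + 10   →  a_0 = 7
173 = 17·10 + 3   →  a_1 = 17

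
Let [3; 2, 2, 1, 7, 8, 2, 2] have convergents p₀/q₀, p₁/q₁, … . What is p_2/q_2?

17/5

Using pₖ = aₖpₖ₋₁ + pₖ₋₂, qₖ = aₖqₖ₋₁ + qₖ₋₂ (with p₋₁=1, p₋₂=0, q₋₁=0, q₋₂=1):
  k=0: a=3, p=3, q=1
  k=1: a=2, p=7, q=2
  k=2: a=2, p=17, q=5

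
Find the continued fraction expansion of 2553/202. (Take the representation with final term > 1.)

2553 = 12×202 + 129
202 = 1×129 + 73
129 = 1×73 + 56
73 = 1×56 + 17
56 = 3×17 + 5
17 = 3×5 + 2
5 = 2×2 + 1
2 = 2×1 + 0  (stop)
So 2553/202 = [12; 1, 1, 1, 3, 3, 2, 2].

[12; 1, 1, 1, 3, 3, 2, 2]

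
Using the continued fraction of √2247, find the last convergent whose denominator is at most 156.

3650/77

√2247 = [47; 2, 2, 15, 2, 2, 94, …] (period length 6).
Convergents:
  p_0/q_0 = 47/1
  p_1/q_1 = 95/2
  p_2/q_2 = 237/5
  p_3/q_3 = 3650/77
  p_4/q_4 = 7537/159
q_3 = 77 ≤ 156 < 159 = q_4, so the answer is 3650/77.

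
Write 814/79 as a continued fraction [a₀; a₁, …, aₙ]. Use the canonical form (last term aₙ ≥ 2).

814 = 10*79 + 24
79 = 3*24 + 7
24 = 3*7 + 3
7 = 2*3 + 1
3 = 3*1 + 0  (stop)
So 814/79 = [10; 3, 3, 2, 3].

[10; 3, 3, 2, 3]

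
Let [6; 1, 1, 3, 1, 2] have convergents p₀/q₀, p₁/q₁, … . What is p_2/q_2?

Using pₖ = aₖpₖ₋₁ + pₖ₋₂, qₖ = aₖqₖ₋₁ + qₖ₋₂ (with p₋₁=1, p₋₂=0, q₋₁=0, q₋₂=1):
  k=0: a=6, p=6, q=1
  k=1: a=1, p=7, q=1
  k=2: a=1, p=13, q=2

13/2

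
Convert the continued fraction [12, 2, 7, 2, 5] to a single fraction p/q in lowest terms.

2182/175

Using pₖ = aₖpₖ₋₁ + pₖ₋₂ and qₖ = aₖqₖ₋₁ + qₖ₋₂:
  k=0: a=12, p=12, q=1
  k=1: a=2, p=25, q=2
  k=2: a=7, p=187, q=15
  k=3: a=2, p=399, q=32
  k=4: a=5, p=2182, q=175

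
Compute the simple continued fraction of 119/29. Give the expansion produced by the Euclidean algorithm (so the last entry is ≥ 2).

119 = 4·29 + 3
29 = 9·3 + 2
3 = 1·2 + 1
2 = 2·1 + 0  (stop)
So 119/29 = [4; 9, 1, 2].

[4; 9, 1, 2]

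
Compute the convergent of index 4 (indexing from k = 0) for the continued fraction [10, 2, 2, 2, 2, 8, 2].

Using pₖ = aₖpₖ₋₁ + pₖ₋₂, qₖ = aₖqₖ₋₁ + qₖ₋₂ (with p₋₁=1, p₋₂=0, q₋₁=0, q₋₂=1):
  k=0: a=10, p=10, q=1
  k=1: a=2, p=21, q=2
  k=2: a=2, p=52, q=5
  k=3: a=2, p=125, q=12
  k=4: a=2, p=302, q=29

302/29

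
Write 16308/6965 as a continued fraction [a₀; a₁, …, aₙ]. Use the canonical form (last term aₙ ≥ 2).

[2; 2, 1, 13, 14, 12]

16308 = 2*6965 + 2378
6965 = 2*2378 + 2209
2378 = 1*2209 + 169
2209 = 13*169 + 12
169 = 14*12 + 1
12 = 12*1 + 0  (stop)
So 16308/6965 = [2; 2, 1, 13, 14, 12].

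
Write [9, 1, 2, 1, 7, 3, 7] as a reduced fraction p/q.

6917/710

Using pₖ = aₖpₖ₋₁ + pₖ₋₂ and qₖ = aₖqₖ₋₁ + qₖ₋₂:
  k=0: a=9, p=9, q=1
  k=1: a=1, p=10, q=1
  k=2: a=2, p=29, q=3
  k=3: a=1, p=39, q=4
  k=4: a=7, p=302, q=31
  k=5: a=3, p=945, q=97
  k=6: a=7, p=6917, q=710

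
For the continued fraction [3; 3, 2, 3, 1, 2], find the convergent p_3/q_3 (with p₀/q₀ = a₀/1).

Using pₖ = aₖpₖ₋₁ + pₖ₋₂, qₖ = aₖqₖ₋₁ + qₖ₋₂ (with p₋₁=1, p₋₂=0, q₋₁=0, q₋₂=1):
  k=0: a=3, p=3, q=1
  k=1: a=3, p=10, q=3
  k=2: a=2, p=23, q=7
  k=3: a=3, p=79, q=24

79/24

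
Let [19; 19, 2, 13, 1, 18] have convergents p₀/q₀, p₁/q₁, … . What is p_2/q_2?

743/39

Using pₖ = aₖpₖ₋₁ + pₖ₋₂, qₖ = aₖqₖ₋₁ + qₖ₋₂ (with p₋₁=1, p₋₂=0, q₋₁=0, q₋₂=1):
  k=0: a=19, p=19, q=1
  k=1: a=19, p=362, q=19
  k=2: a=2, p=743, q=39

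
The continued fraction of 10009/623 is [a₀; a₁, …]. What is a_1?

15

10009 = 16·623 + 41   →  a_0 = 16
623 = 15·41 + 8   →  a_1 = 15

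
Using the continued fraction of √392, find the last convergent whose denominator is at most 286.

3940/199

√392 = [19; 1, 3, 1, 38, …] (period length 4).
Convergents:
  p_0/q_0 = 19/1
  p_1/q_1 = 20/1
  p_2/q_2 = 79/4
  p_3/q_3 = 99/5
  p_4/q_4 = 3841/194
  p_5/q_5 = 3940/199
  p_6/q_6 = 15661/791
q_5 = 199 ≤ 286 < 791 = q_6, so the answer is 3940/199.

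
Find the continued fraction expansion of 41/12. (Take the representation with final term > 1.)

[3; 2, 2, 2]

41 = 3*12 + 5
12 = 2*5 + 2
5 = 2*2 + 1
2 = 2*1 + 0  (stop)
So 41/12 = [3; 2, 2, 2].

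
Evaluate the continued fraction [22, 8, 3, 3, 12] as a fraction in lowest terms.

Using pₖ = aₖpₖ₋₁ + pₖ₋₂ and qₖ = aₖqₖ₋₁ + qₖ₋₂:
  k=0: a=22, p=22, q=1
  k=1: a=8, p=177, q=8
  k=2: a=3, p=553, q=25
  k=3: a=3, p=1836, q=83
  k=4: a=12, p=22585, q=1021

22585/1021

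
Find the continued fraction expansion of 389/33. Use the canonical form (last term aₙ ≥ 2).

389 = 11×33 + 26
33 = 1×26 + 7
26 = 3×7 + 5
7 = 1×5 + 2
5 = 2×2 + 1
2 = 2×1 + 0  (stop)
So 389/33 = [11; 1, 3, 1, 2, 2].

[11; 1, 3, 1, 2, 2]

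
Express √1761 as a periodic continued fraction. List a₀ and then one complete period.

[41; 1, 26, 1, 82]

a₀ = ⌊√1761⌋ = 41.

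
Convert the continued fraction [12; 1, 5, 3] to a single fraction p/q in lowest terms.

244/19

Fold from the inside: start with 3/1.
  5 + 1/3 = 16/3
  1 + 3/16 = 19/16
  12 + 16/19 = 244/19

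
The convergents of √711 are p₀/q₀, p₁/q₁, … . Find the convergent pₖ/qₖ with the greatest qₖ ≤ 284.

√711 = [26; 1, 1, 1, 52, …] (period length 4).
Convergents:
  p_0/q_0 = 26/1
  p_1/q_1 = 27/1
  p_2/q_2 = 53/2
  p_3/q_3 = 80/3
  p_4/q_4 = 4213/158
  p_5/q_5 = 4293/161
  p_6/q_6 = 8506/319
q_5 = 161 ≤ 284 < 319 = q_6, so the answer is 4293/161.

4293/161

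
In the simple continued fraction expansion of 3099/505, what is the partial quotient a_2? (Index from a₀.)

3

3099 = 6·505 + 69   →  a_0 = 6
505 = 7·69 + 22   →  a_1 = 7
69 = 3·22 + 3   →  a_2 = 3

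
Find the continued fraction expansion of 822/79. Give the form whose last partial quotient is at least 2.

822 = 10·79 + 32
79 = 2·32 + 15
32 = 2·15 + 2
15 = 7·2 + 1
2 = 2·1 + 0  (stop)
So 822/79 = [10; 2, 2, 7, 2].

[10; 2, 2, 7, 2]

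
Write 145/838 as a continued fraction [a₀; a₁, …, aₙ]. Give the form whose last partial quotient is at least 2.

[0; 5, 1, 3, 1, 1, 7, 2]

145 = 0*838 + 145
838 = 5*145 + 113
145 = 1*113 + 32
113 = 3*32 + 17
32 = 1*17 + 15
17 = 1*15 + 2
15 = 7*2 + 1
2 = 2*1 + 0  (stop)
So 145/838 = [0; 5, 1, 3, 1, 1, 7, 2].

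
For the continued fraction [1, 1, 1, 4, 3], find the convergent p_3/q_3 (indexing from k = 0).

14/9

Using pₖ = aₖpₖ₋₁ + pₖ₋₂, qₖ = aₖqₖ₋₁ + qₖ₋₂ (with p₋₁=1, p₋₂=0, q₋₁=0, q₋₂=1):
  k=0: a=1, p=1, q=1
  k=1: a=1, p=2, q=1
  k=2: a=1, p=3, q=2
  k=3: a=4, p=14, q=9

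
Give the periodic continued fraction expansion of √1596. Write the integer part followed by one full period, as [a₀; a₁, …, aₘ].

[39; 1, 18, 1, 78]

a₀ = ⌊√1596⌋ = 39.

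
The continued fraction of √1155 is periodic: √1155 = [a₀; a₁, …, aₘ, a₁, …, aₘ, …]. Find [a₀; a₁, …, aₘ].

[33; 1, 66]

a₀ = ⌊√1155⌋ = 33.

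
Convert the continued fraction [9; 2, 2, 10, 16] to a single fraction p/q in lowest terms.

7871/837

Using pₖ = aₖpₖ₋₁ + pₖ₋₂ and qₖ = aₖqₖ₋₁ + qₖ₋₂:
  k=0: a=9, p=9, q=1
  k=1: a=2, p=19, q=2
  k=2: a=2, p=47, q=5
  k=3: a=10, p=489, q=52
  k=4: a=16, p=7871, q=837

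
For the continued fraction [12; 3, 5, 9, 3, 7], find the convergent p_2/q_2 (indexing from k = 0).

Using pₖ = aₖpₖ₋₁ + pₖ₋₂, qₖ = aₖqₖ₋₁ + qₖ₋₂ (with p₋₁=1, p₋₂=0, q₋₁=0, q₋₂=1):
  k=0: a=12, p=12, q=1
  k=1: a=3, p=37, q=3
  k=2: a=5, p=197, q=16

197/16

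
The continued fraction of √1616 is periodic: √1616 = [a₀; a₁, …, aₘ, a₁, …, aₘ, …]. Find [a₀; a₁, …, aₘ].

[40; 5, 80]

a₀ = ⌊√1616⌋ = 40.
With m₀=0, d₀=1 and mₖ₊₁ = dₖaₖ − mₖ, dₖ₊₁ = (n − mₖ₊₁²)/dₖ, aₖ₊₁ = ⌊(a₀+mₖ₊₁)/dₖ₊₁⌋:
  k=1: m=40, d=16, a=5
  k=2: m=40, d=1, a=80
d=1 and a=2a₀=80 at k=2, so the next step gives (m, d) = (40, 16) again — its k=1 value — and the period has length 2.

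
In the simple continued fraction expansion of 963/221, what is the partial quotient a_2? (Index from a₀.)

963 = 4·221 + 79   →  a_0 = 4
221 = 2·79 + 63   →  a_1 = 2
79 = 1·63 + 16   →  a_2 = 1

1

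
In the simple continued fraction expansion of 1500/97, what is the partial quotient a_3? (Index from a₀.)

2

1500 = 15·97 + 45   →  a_0 = 15
97 = 2·45 + 7   →  a_1 = 2
45 = 6·7 + 3   →  a_2 = 6
7 = 2·3 + 1   →  a_3 = 2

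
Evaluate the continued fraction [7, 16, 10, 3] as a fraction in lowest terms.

3524/499

Using pₖ = aₖpₖ₋₁ + pₖ₋₂ and qₖ = aₖqₖ₋₁ + qₖ₋₂:
  k=0: a=7, p=7, q=1
  k=1: a=16, p=113, q=16
  k=2: a=10, p=1137, q=161
  k=3: a=3, p=3524, q=499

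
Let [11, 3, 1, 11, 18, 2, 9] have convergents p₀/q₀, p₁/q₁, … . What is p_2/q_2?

Using pₖ = aₖpₖ₋₁ + pₖ₋₂, qₖ = aₖqₖ₋₁ + qₖ₋₂ (with p₋₁=1, p₋₂=0, q₋₁=0, q₋₂=1):
  k=0: a=11, p=11, q=1
  k=1: a=3, p=34, q=3
  k=2: a=1, p=45, q=4

45/4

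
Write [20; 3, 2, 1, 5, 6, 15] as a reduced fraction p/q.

108332/5337

Using pₖ = aₖpₖ₋₁ + pₖ₋₂ and qₖ = aₖqₖ₋₁ + qₖ₋₂:
  k=0: a=20, p=20, q=1
  k=1: a=3, p=61, q=3
  k=2: a=2, p=142, q=7
  k=3: a=1, p=203, q=10
  k=4: a=5, p=1157, q=57
  k=5: a=6, p=7145, q=352
  k=6: a=15, p=108332, q=5337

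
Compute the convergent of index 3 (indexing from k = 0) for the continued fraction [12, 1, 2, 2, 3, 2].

89/7

Using pₖ = aₖpₖ₋₁ + pₖ₋₂, qₖ = aₖqₖ₋₁ + qₖ₋₂ (with p₋₁=1, p₋₂=0, q₋₁=0, q₋₂=1):
  k=0: a=12, p=12, q=1
  k=1: a=1, p=13, q=1
  k=2: a=2, p=38, q=3
  k=3: a=2, p=89, q=7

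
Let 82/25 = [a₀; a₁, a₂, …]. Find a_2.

1

82 = 3·25 + 7   →  a_0 = 3
25 = 3·7 + 4   →  a_1 = 3
7 = 1·4 + 3   →  a_2 = 1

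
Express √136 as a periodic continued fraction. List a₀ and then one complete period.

[11; 1, 1, 1, 22]

a₀ = ⌊√136⌋ = 11.
With m₀=0, d₀=1 and mₖ₊₁ = dₖaₖ − mₖ, dₖ₊₁ = (n − mₖ₊₁²)/dₖ, aₖ₊₁ = ⌊(a₀+mₖ₊₁)/dₖ₊₁⌋:
  k=1: m=11, d=15, a=1
  k=2: m=4, d=8, a=1
  k=3: m=4, d=15, a=1
  k=4: m=11, d=1, a=22
d=1 and a=2a₀=22 at k=4, so the next step gives (m, d) = (11, 15) again — its k=1 value — and the period has length 4.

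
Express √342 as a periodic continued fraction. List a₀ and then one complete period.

a₀ = ⌊√342⌋ = 18.
With m₀=0, d₀=1 and mₖ₊₁ = dₖaₖ − mₖ, dₖ₊₁ = (n − mₖ₊₁²)/dₖ, aₖ₊₁ = ⌊(a₀+mₖ₊₁)/dₖ₊₁⌋:
  k=1: m=18, d=18, a=2
  k=2: m=18, d=1, a=36
d=1 and a=2a₀=36 at k=2, so the next step gives (m, d) = (18, 18) again — its k=1 value — and the period has length 2.

[18; 2, 36]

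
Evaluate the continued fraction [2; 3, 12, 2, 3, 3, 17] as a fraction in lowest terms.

35439/15245

Using pₖ = aₖpₖ₋₁ + pₖ₋₂ and qₖ = aₖqₖ₋₁ + qₖ₋₂:
  k=0: a=2, p=2, q=1
  k=1: a=3, p=7, q=3
  k=2: a=12, p=86, q=37
  k=3: a=2, p=179, q=77
  k=4: a=3, p=623, q=268
  k=5: a=3, p=2048, q=881
  k=6: a=17, p=35439, q=15245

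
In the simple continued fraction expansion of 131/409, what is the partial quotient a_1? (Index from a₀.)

3

131 = 0·409 + 131   →  a_0 = 0
409 = 3·131 + 16   →  a_1 = 3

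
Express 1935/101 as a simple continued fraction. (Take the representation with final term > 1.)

[19; 6, 3, 5]

1935 = 19·101 + 16
101 = 6·16 + 5
16 = 3·5 + 1
5 = 5·1 + 0  (stop)
So 1935/101 = [19; 6, 3, 5].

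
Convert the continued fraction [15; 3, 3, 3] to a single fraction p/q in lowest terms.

Using pₖ = aₖpₖ₋₁ + pₖ₋₂ and qₖ = aₖqₖ₋₁ + qₖ₋₂:
  k=0: a=15, p=15, q=1
  k=1: a=3, p=46, q=3
  k=2: a=3, p=153, q=10
  k=3: a=3, p=505, q=33

505/33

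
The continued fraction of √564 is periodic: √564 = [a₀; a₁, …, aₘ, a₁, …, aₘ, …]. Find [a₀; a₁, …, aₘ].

[23; 1, 2, 1, 46]

a₀ = ⌊√564⌋ = 23.
With m₀=0, d₀=1 and mₖ₊₁ = dₖaₖ − mₖ, dₖ₊₁ = (n − mₖ₊₁²)/dₖ, aₖ₊₁ = ⌊(a₀+mₖ₊₁)/dₖ₊₁⌋:
  k=1: m=23, d=35, a=1
  k=2: m=12, d=12, a=2
  k=3: m=12, d=35, a=1
  k=4: m=23, d=1, a=46
d=1 and a=2a₀=46 at k=4, so the next step gives (m, d) = (23, 35) again — its k=1 value — and the period has length 4.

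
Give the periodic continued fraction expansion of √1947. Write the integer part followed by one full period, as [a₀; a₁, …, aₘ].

a₀ = ⌊√1947⌋ = 44.

[44; 8, 88]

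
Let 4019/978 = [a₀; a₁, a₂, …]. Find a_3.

7

4019 = 4·978 + 107   →  a_0 = 4
978 = 9·107 + 15   →  a_1 = 9
107 = 7·15 + 2   →  a_2 = 7
15 = 7·2 + 1   →  a_3 = 7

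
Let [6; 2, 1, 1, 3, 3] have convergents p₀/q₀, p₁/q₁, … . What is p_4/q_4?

115/18

Using pₖ = aₖpₖ₋₁ + pₖ₋₂, qₖ = aₖqₖ₋₁ + qₖ₋₂ (with p₋₁=1, p₋₂=0, q₋₁=0, q₋₂=1):
  k=0: a=6, p=6, q=1
  k=1: a=2, p=13, q=2
  k=2: a=1, p=19, q=3
  k=3: a=1, p=32, q=5
  k=4: a=3, p=115, q=18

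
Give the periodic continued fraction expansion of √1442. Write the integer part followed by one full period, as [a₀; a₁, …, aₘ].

a₀ = ⌊√1442⌋ = 37.

[37; 1, 36, 1, 74]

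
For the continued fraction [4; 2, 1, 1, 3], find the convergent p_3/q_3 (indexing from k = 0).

22/5

Using pₖ = aₖpₖ₋₁ + pₖ₋₂, qₖ = aₖqₖ₋₁ + qₖ₋₂ (with p₋₁=1, p₋₂=0, q₋₁=0, q₋₂=1):
  k=0: a=4, p=4, q=1
  k=1: a=2, p=9, q=2
  k=2: a=1, p=13, q=3
  k=3: a=1, p=22, q=5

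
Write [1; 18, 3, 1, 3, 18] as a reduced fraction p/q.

5279/5005

Fold from the inside: start with 18/1.
  3 + 1/18 = 55/18
  1 + 18/55 = 73/55
  3 + 55/73 = 274/73
  18 + 73/274 = 5005/274
  1 + 274/5005 = 5279/5005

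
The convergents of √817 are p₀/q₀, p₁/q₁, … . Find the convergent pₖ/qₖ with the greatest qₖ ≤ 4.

57/2

√817 = [28; 1, 1, 2, 1, 1, 56, …] (period length 6).
Convergents:
  p_0/q_0 = 28/1
  p_1/q_1 = 29/1
  p_2/q_2 = 57/2
  p_3/q_3 = 143/5
q_2 = 2 ≤ 4 < 5 = q_3, so the answer is 57/2.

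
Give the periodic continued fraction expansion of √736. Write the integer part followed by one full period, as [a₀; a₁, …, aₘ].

a₀ = ⌊√736⌋ = 27.
With m₀=0, d₀=1 and mₖ₊₁ = dₖaₖ − mₖ, dₖ₊₁ = (n − mₖ₊₁²)/dₖ, aₖ₊₁ = ⌊(a₀+mₖ₊₁)/dₖ₊₁⌋:
  k=1: m=27, d=7, a=7
  k=2: m=22, d=36, a=1
  k=3: m=14, d=15, a=2
  k=4: m=16, d=32, a=1
  k=5: m=16, d=15, a=2
  k=6: m=14, d=36, a=1
  k=7: m=22, d=7, a=7
  k=8: m=27, d=1, a=54
d=1 and a=2a₀=54 at k=8, so the next step gives (m, d) = (27, 7) again — its k=1 value — and the period has length 8.

[27; 7, 1, 2, 1, 2, 1, 7, 54]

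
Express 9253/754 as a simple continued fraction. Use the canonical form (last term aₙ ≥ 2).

9253 = 12*754 + 205
754 = 3*205 + 139
205 = 1*139 + 66
139 = 2*66 + 7
66 = 9*7 + 3
7 = 2*3 + 1
3 = 3*1 + 0  (stop)
So 9253/754 = [12; 3, 1, 2, 9, 2, 3].

[12; 3, 1, 2, 9, 2, 3]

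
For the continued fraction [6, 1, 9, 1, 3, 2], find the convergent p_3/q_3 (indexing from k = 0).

Using pₖ = aₖpₖ₋₁ + pₖ₋₂, qₖ = aₖqₖ₋₁ + qₖ₋₂ (with p₋₁=1, p₋₂=0, q₋₁=0, q₋₂=1):
  k=0: a=6, p=6, q=1
  k=1: a=1, p=7, q=1
  k=2: a=9, p=69, q=10
  k=3: a=1, p=76, q=11

76/11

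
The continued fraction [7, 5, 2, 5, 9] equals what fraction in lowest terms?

3958/551

Fold from the inside: start with 9/1.
  5 + 1/9 = 46/9
  2 + 9/46 = 101/46
  5 + 46/101 = 551/101
  7 + 101/551 = 3958/551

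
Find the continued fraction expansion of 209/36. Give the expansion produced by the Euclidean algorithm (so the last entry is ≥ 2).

[5; 1, 4, 7]

209 = 5·36 + 29
36 = 1·29 + 7
29 = 4·7 + 1
7 = 7·1 + 0  (stop)
So 209/36 = [5; 1, 4, 7].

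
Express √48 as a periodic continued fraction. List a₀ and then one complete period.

[6; 1, 12]

a₀ = ⌊√48⌋ = 6.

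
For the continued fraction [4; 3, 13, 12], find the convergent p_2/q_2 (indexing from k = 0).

Using pₖ = aₖpₖ₋₁ + pₖ₋₂, qₖ = aₖqₖ₋₁ + qₖ₋₂ (with p₋₁=1, p₋₂=0, q₋₁=0, q₋₂=1):
  k=0: a=4, p=4, q=1
  k=1: a=3, p=13, q=3
  k=2: a=13, p=173, q=40

173/40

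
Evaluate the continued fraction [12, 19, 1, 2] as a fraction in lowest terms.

Fold from the inside: start with 2/1.
  1 + 1/2 = 3/2
  19 + 2/3 = 59/3
  12 + 3/59 = 711/59

711/59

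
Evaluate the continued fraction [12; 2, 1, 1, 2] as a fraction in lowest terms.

Using pₖ = aₖpₖ₋₁ + pₖ₋₂ and qₖ = aₖqₖ₋₁ + qₖ₋₂:
  k=0: a=12, p=12, q=1
  k=1: a=2, p=25, q=2
  k=2: a=1, p=37, q=3
  k=3: a=1, p=62, q=5
  k=4: a=2, p=161, q=13

161/13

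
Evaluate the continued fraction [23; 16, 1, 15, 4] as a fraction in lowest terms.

25388/1101

Fold from the inside: start with 4/1.
  15 + 1/4 = 61/4
  1 + 4/61 = 65/61
  16 + 61/65 = 1101/65
  23 + 65/1101 = 25388/1101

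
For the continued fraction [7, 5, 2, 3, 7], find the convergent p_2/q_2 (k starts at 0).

79/11

Using pₖ = aₖpₖ₋₁ + pₖ₋₂, qₖ = aₖqₖ₋₁ + qₖ₋₂ (with p₋₁=1, p₋₂=0, q₋₁=0, q₋₂=1):
  k=0: a=7, p=7, q=1
  k=1: a=5, p=36, q=5
  k=2: a=2, p=79, q=11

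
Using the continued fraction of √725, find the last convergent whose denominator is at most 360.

9074/337

√725 = [26; 1, 12, 2, 12, 1, 52, …] (period length 6).
Convergents:
  p_0/q_0 = 26/1
  p_1/q_1 = 27/1
  p_2/q_2 = 350/13
  p_3/q_3 = 727/27
  p_4/q_4 = 9074/337
  p_5/q_5 = 9801/364
q_4 = 337 ≤ 360 < 364 = q_5, so the answer is 9074/337.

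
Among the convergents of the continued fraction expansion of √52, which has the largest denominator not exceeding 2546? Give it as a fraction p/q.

9223/1279

√52 = [7; 4, 1, 2, 1, 4, 14, …] (period length 6).
Convergents:
  p_0/q_0 = 7/1
  p_1/q_1 = 29/4
  p_2/q_2 = 36/5
  p_3/q_3 = 101/14
  p_4/q_4 = 137/19
  p_5/q_5 = 649/90
  p_6/q_6 = 9223/1279
  p_7/q_7 = 37541/5206
q_6 = 1279 ≤ 2546 < 5206 = q_7, so the answer is 9223/1279.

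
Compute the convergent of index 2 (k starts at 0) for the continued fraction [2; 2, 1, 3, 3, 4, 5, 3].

7/3

Using pₖ = aₖpₖ₋₁ + pₖ₋₂, qₖ = aₖqₖ₋₁ + qₖ₋₂ (with p₋₁=1, p₋₂=0, q₋₁=0, q₋₂=1):
  k=0: a=2, p=2, q=1
  k=1: a=2, p=5, q=2
  k=2: a=1, p=7, q=3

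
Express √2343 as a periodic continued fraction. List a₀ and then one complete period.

[48; 2, 2, 8, 2, 2, 96]

a₀ = ⌊√2343⌋ = 48.
With m₀=0, d₀=1 and mₖ₊₁ = dₖaₖ − mₖ, dₖ₊₁ = (n − mₖ₊₁²)/dₖ, aₖ₊₁ = ⌊(a₀+mₖ₊₁)/dₖ₊₁⌋:
  k=1: m=48, d=39, a=2
  k=2: m=30, d=37, a=2
  k=3: m=44, d=11, a=8
  k=4: m=44, d=37, a=2
  k=5: m=30, d=39, a=2
  k=6: m=48, d=1, a=96
d=1 and a=2a₀=96 at k=6, so the next step gives (m, d) = (48, 39) again — its k=1 value — and the period has length 6.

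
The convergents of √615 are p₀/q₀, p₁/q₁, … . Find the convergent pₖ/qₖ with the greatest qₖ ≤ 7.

124/5

√615 = [24; 1, 3, 1, 48, …] (period length 4).
Convergents:
  p_0/q_0 = 24/1
  p_1/q_1 = 25/1
  p_2/q_2 = 99/4
  p_3/q_3 = 124/5
  p_4/q_4 = 6051/244
q_3 = 5 ≤ 7 < 244 = q_4, so the answer is 124/5.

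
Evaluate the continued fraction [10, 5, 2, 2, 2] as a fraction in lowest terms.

662/65

Fold from the inside: start with 2/1.
  2 + 1/2 = 5/2
  2 + 2/5 = 12/5
  5 + 5/12 = 65/12
  10 + 12/65 = 662/65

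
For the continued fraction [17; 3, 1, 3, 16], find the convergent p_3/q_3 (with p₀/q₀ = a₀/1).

259/15

Using pₖ = aₖpₖ₋₁ + pₖ₋₂, qₖ = aₖqₖ₋₁ + qₖ₋₂ (with p₋₁=1, p₋₂=0, q₋₁=0, q₋₂=1):
  k=0: a=17, p=17, q=1
  k=1: a=3, p=52, q=3
  k=2: a=1, p=69, q=4
  k=3: a=3, p=259, q=15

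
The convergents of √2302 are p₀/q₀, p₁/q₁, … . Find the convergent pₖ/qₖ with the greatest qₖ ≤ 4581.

218737/4559

√2302 = [47; 1, 46, 1, 94, …] (period length 4).
Convergents:
  p_0/q_0 = 47/1
  p_1/q_1 = 48/1
  p_2/q_2 = 2255/47
  p_3/q_3 = 2303/48
  p_4/q_4 = 218737/4559
  p_5/q_5 = 221040/4607
q_4 = 4559 ≤ 4581 < 4607 = q_5, so the answer is 218737/4559.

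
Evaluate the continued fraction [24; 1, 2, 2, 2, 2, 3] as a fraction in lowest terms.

3459/140

Fold from the inside: start with 3/1.
  2 + 1/3 = 7/3
  2 + 3/7 = 17/7
  2 + 7/17 = 41/17
  2 + 17/41 = 99/41
  1 + 41/99 = 140/99
  24 + 99/140 = 3459/140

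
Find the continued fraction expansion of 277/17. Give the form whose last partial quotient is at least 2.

[16; 3, 2, 2]

277 = 16×17 + 5
17 = 3×5 + 2
5 = 2×2 + 1
2 = 2×1 + 0  (stop)
So 277/17 = [16; 3, 2, 2].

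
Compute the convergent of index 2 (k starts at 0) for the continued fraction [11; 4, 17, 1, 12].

Using pₖ = aₖpₖ₋₁ + pₖ₋₂, qₖ = aₖqₖ₋₁ + qₖ₋₂ (with p₋₁=1, p₋₂=0, q₋₁=0, q₋₂=1):
  k=0: a=11, p=11, q=1
  k=1: a=4, p=45, q=4
  k=2: a=17, p=776, q=69

776/69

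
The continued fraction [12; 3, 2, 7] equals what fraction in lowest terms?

639/52

Using pₖ = aₖpₖ₋₁ + pₖ₋₂ and qₖ = aₖqₖ₋₁ + qₖ₋₂:
  k=0: a=12, p=12, q=1
  k=1: a=3, p=37, q=3
  k=2: a=2, p=86, q=7
  k=3: a=7, p=639, q=52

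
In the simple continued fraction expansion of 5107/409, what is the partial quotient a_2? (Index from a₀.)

18

5107 = 12·409 + 199   →  a_0 = 12
409 = 2·199 + 11   →  a_1 = 2
199 = 18·11 + 1   →  a_2 = 18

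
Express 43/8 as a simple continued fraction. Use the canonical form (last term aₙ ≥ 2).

[5; 2, 1, 2]

43 = 5×8 + 3
8 = 2×3 + 2
3 = 1×2 + 1
2 = 2×1 + 0  (stop)
So 43/8 = [5; 2, 1, 2].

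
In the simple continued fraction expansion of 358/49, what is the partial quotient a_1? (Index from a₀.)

358 = 7·49 + 15   →  a_0 = 7
49 = 3·15 + 4   →  a_1 = 3

3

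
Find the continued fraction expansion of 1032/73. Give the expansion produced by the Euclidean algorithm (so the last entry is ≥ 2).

1032 = 14*73 + 10
73 = 7*10 + 3
10 = 3*3 + 1
3 = 3*1 + 0  (stop)
So 1032/73 = [14; 7, 3, 3].

[14; 7, 3, 3]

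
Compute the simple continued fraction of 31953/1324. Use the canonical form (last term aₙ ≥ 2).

[24; 7, 2, 12, 7]

31953 = 24·1324 + 177
1324 = 7·177 + 85
177 = 2·85 + 7
85 = 12·7 + 1
7 = 7·1 + 0  (stop)
So 31953/1324 = [24; 7, 2, 12, 7].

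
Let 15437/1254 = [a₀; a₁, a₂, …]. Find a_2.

4

15437 = 12·1254 + 389   →  a_0 = 12
1254 = 3·389 + 87   →  a_1 = 3
389 = 4·87 + 41   →  a_2 = 4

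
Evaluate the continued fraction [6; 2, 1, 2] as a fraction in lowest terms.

Fold from the inside: start with 2/1.
  1 + 1/2 = 3/2
  2 + 2/3 = 8/3
  6 + 3/8 = 51/8

51/8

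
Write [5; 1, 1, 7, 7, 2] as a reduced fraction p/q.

1267/229

Fold from the inside: start with 2/1.
  7 + 1/2 = 15/2
  7 + 2/15 = 107/15
  1 + 15/107 = 122/107
  1 + 107/122 = 229/122
  5 + 122/229 = 1267/229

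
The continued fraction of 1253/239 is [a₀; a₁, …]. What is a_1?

4

1253 = 5·239 + 58   →  a_0 = 5
239 = 4·58 + 7   →  a_1 = 4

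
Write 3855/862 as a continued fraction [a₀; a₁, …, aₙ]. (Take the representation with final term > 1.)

3855 = 4*862 + 407
862 = 2*407 + 48
407 = 8*48 + 23
48 = 2*23 + 2
23 = 11*2 + 1
2 = 2*1 + 0  (stop)
So 3855/862 = [4; 2, 8, 2, 11, 2].

[4; 2, 8, 2, 11, 2]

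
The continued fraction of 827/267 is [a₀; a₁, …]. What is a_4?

827 = 3·267 + 26   →  a_0 = 3
267 = 10·26 + 7   →  a_1 = 10
26 = 3·7 + 5   →  a_2 = 3
7 = 1·5 + 2   →  a_3 = 1
5 = 2·2 + 1   →  a_4 = 2

2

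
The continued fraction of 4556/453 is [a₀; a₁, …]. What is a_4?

1

4556 = 10·453 + 26   →  a_0 = 10
453 = 17·26 + 11   →  a_1 = 17
26 = 2·11 + 4   →  a_2 = 2
11 = 2·4 + 3   →  a_3 = 2
4 = 1·3 + 1   →  a_4 = 1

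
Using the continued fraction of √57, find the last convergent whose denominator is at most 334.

2348/311

√57 = [7; 1, 1, 4, 1, 1, 14, …] (period length 6).
Convergents:
  p_0/q_0 = 7/1
  p_1/q_1 = 8/1
  p_2/q_2 = 15/2
  p_3/q_3 = 68/9
  p_4/q_4 = 83/11
  p_5/q_5 = 151/20
  p_6/q_6 = 2197/291
  p_7/q_7 = 2348/311
  p_8/q_8 = 4545/602
q_7 = 311 ≤ 334 < 602 = q_8, so the answer is 2348/311.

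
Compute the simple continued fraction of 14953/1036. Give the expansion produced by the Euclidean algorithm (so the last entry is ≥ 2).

[14; 2, 3, 3, 1, 16, 2]

14953 = 14*1036 + 449
1036 = 2*449 + 138
449 = 3*138 + 35
138 = 3*35 + 33
35 = 1*33 + 2
33 = 16*2 + 1
2 = 2*1 + 0  (stop)
So 14953/1036 = [14; 2, 3, 3, 1, 16, 2].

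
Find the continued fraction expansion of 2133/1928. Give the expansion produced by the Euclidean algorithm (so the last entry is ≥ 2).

2133 = 1·1928 + 205
1928 = 9·205 + 83
205 = 2·83 + 39
83 = 2·39 + 5
39 = 7·5 + 4
5 = 1·4 + 1
4 = 4·1 + 0  (stop)
So 2133/1928 = [1; 9, 2, 2, 7, 1, 4].

[1; 9, 2, 2, 7, 1, 4]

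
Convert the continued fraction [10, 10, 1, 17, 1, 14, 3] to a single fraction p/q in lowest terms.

96221/9535

Using pₖ = aₖpₖ₋₁ + pₖ₋₂ and qₖ = aₖqₖ₋₁ + qₖ₋₂:
  k=0: a=10, p=10, q=1
  k=1: a=10, p=101, q=10
  k=2: a=1, p=111, q=11
  k=3: a=17, p=1988, q=197
  k=4: a=1, p=2099, q=208
  k=5: a=14, p=31374, q=3109
  k=6: a=3, p=96221, q=9535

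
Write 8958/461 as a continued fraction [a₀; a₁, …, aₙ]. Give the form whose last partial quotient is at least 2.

8958 = 19×461 + 199
461 = 2×199 + 63
199 = 3×63 + 10
63 = 6×10 + 3
10 = 3×3 + 1
3 = 3×1 + 0  (stop)
So 8958/461 = [19; 2, 3, 6, 3, 3].

[19; 2, 3, 6, 3, 3]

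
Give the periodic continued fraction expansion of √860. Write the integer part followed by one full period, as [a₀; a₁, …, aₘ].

[29; 3, 14, 3, 58]

a₀ = ⌊√860⌋ = 29.
With m₀=0, d₀=1 and mₖ₊₁ = dₖaₖ − mₖ, dₖ₊₁ = (n − mₖ₊₁²)/dₖ, aₖ₊₁ = ⌊(a₀+mₖ₊₁)/dₖ₊₁⌋:
  k=1: m=29, d=19, a=3
  k=2: m=28, d=4, a=14
  k=3: m=28, d=19, a=3
  k=4: m=29, d=1, a=58
d=1 and a=2a₀=58 at k=4, so the next step gives (m, d) = (29, 19) again — its k=1 value — and the period has length 4.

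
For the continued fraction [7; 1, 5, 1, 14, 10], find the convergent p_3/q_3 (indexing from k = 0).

55/7

Using pₖ = aₖpₖ₋₁ + pₖ₋₂, qₖ = aₖqₖ₋₁ + qₖ₋₂ (with p₋₁=1, p₋₂=0, q₋₁=0, q₋₂=1):
  k=0: a=7, p=7, q=1
  k=1: a=1, p=8, q=1
  k=2: a=5, p=47, q=6
  k=3: a=1, p=55, q=7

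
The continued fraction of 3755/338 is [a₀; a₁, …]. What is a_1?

3755 = 11·338 + 37   →  a_0 = 11
338 = 9·37 + 5   →  a_1 = 9

9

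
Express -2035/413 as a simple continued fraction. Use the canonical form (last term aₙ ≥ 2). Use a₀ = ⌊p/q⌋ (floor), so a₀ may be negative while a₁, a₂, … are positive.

[-5; 13, 1, 3, 3, 2]

-2035 = -5*413 + 30
413 = 13*30 + 23
30 = 1*23 + 7
23 = 3*7 + 2
7 = 3*2 + 1
2 = 2*1 + 0  (stop)
So -2035/413 = [-5; 13, 1, 3, 3, 2].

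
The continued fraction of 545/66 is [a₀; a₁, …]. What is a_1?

3

545 = 8·66 + 17   →  a_0 = 8
66 = 3·17 + 15   →  a_1 = 3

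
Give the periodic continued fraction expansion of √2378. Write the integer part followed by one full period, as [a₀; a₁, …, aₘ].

a₀ = ⌊√2378⌋ = 48.
With m₀=0, d₀=1 and mₖ₊₁ = dₖaₖ − mₖ, dₖ₊₁ = (n − mₖ₊₁²)/dₖ, aₖ₊₁ = ⌊(a₀+mₖ₊₁)/dₖ₊₁⌋:
  k=1: m=48, d=74, a=1
  k=2: m=26, d=23, a=3
  k=3: m=43, d=23, a=3
  k=4: m=26, d=74, a=1
  k=5: m=48, d=1, a=96
d=1 and a=2a₀=96 at k=5, so the next step gives (m, d) = (48, 74) again — its k=1 value — and the period has length 5.

[48; 1, 3, 3, 1, 96]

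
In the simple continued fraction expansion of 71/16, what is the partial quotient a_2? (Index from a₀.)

3

71 = 4·16 + 7   →  a_0 = 4
16 = 2·7 + 2   →  a_1 = 2
7 = 3·2 + 1   →  a_2 = 3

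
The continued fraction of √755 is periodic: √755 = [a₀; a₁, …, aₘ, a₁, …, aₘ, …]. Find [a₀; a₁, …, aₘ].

[27; 2, 10, 2, 54]

a₀ = ⌊√755⌋ = 27.
With m₀=0, d₀=1 and mₖ₊₁ = dₖaₖ − mₖ, dₖ₊₁ = (n − mₖ₊₁²)/dₖ, aₖ₊₁ = ⌊(a₀+mₖ₊₁)/dₖ₊₁⌋:
  k=1: m=27, d=26, a=2
  k=2: m=25, d=5, a=10
  k=3: m=25, d=26, a=2
  k=4: m=27, d=1, a=54
d=1 and a=2a₀=54 at k=4, so the next step gives (m, d) = (27, 26) again — its k=1 value — and the period has length 4.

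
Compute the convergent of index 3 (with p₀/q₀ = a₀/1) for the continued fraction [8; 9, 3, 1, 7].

Using pₖ = aₖpₖ₋₁ + pₖ₋₂, qₖ = aₖqₖ₋₁ + qₖ₋₂ (with p₋₁=1, p₋₂=0, q₋₁=0, q₋₂=1):
  k=0: a=8, p=8, q=1
  k=1: a=9, p=73, q=9
  k=2: a=3, p=227, q=28
  k=3: a=1, p=300, q=37

300/37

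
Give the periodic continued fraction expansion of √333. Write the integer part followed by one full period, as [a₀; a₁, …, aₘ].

[18; 4, 36]

a₀ = ⌊√333⌋ = 18.
With m₀=0, d₀=1 and mₖ₊₁ = dₖaₖ − mₖ, dₖ₊₁ = (n − mₖ₊₁²)/dₖ, aₖ₊₁ = ⌊(a₀+mₖ₊₁)/dₖ₊₁⌋:
  k=1: m=18, d=9, a=4
  k=2: m=18, d=1, a=36
d=1 and a=2a₀=36 at k=2, so the next step gives (m, d) = (18, 9) again — its k=1 value — and the period has length 2.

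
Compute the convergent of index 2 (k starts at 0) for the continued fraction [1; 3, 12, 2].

49/37

Using pₖ = aₖpₖ₋₁ + pₖ₋₂, qₖ = aₖqₖ₋₁ + qₖ₋₂ (with p₋₁=1, p₋₂=0, q₋₁=0, q₋₂=1):
  k=0: a=1, p=1, q=1
  k=1: a=3, p=4, q=3
  k=2: a=12, p=49, q=37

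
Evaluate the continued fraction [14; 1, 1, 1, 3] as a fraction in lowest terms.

Fold from the inside: start with 3/1.
  1 + 1/3 = 4/3
  1 + 3/4 = 7/4
  1 + 4/7 = 11/7
  14 + 7/11 = 161/11

161/11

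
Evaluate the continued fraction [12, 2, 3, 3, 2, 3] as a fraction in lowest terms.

Using pₖ = aₖpₖ₋₁ + pₖ₋₂ and qₖ = aₖqₖ₋₁ + qₖ₋₂:
  k=0: a=12, p=12, q=1
  k=1: a=2, p=25, q=2
  k=2: a=3, p=87, q=7
  k=3: a=3, p=286, q=23
  k=4: a=2, p=659, q=53
  k=5: a=3, p=2263, q=182

2263/182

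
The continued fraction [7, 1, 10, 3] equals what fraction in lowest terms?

Fold from the inside: start with 3/1.
  10 + 1/3 = 31/3
  1 + 3/31 = 34/31
  7 + 31/34 = 269/34

269/34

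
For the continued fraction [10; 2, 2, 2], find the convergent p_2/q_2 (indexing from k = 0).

52/5

Using pₖ = aₖpₖ₋₁ + pₖ₋₂, qₖ = aₖqₖ₋₁ + qₖ₋₂ (with p₋₁=1, p₋₂=0, q₋₁=0, q₋₂=1):
  k=0: a=10, p=10, q=1
  k=1: a=2, p=21, q=2
  k=2: a=2, p=52, q=5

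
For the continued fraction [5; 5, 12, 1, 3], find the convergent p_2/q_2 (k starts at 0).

Using pₖ = aₖpₖ₋₁ + pₖ₋₂, qₖ = aₖqₖ₋₁ + qₖ₋₂ (with p₋₁=1, p₋₂=0, q₋₁=0, q₋₂=1):
  k=0: a=5, p=5, q=1
  k=1: a=5, p=26, q=5
  k=2: a=12, p=317, q=61

317/61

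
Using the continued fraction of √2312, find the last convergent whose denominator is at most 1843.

√2312 = [48; 12, 96, …] (period length 2).
Convergents:
  p_0/q_0 = 48/1
  p_1/q_1 = 577/12
  p_2/q_2 = 55440/1153
  p_3/q_3 = 665857/13848
q_2 = 1153 ≤ 1843 < 13848 = q_3, so the answer is 55440/1153.

55440/1153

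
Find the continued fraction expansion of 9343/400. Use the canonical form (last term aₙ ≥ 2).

[23; 2, 1, 3, 1, 13, 2]

9343 = 23*400 + 143
400 = 2*143 + 114
143 = 1*114 + 29
114 = 3*29 + 27
29 = 1*27 + 2
27 = 13*2 + 1
2 = 2*1 + 0  (stop)
So 9343/400 = [23; 2, 1, 3, 1, 13, 2].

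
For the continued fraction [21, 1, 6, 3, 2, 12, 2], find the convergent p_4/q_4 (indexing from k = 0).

1115/51

Using pₖ = aₖpₖ₋₁ + pₖ₋₂, qₖ = aₖqₖ₋₁ + qₖ₋₂ (with p₋₁=1, p₋₂=0, q₋₁=0, q₋₂=1):
  k=0: a=21, p=21, q=1
  k=1: a=1, p=22, q=1
  k=2: a=6, p=153, q=7
  k=3: a=3, p=481, q=22
  k=4: a=2, p=1115, q=51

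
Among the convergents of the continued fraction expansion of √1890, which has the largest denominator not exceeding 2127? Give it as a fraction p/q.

√1890 = [43; 2, 9, 6, 9, 2, 86, …] (period length 6).
Convergents:
  p_0/q_0 = 43/1
  p_1/q_1 = 87/2
  p_2/q_2 = 826/19
  p_3/q_3 = 5043/116
  p_4/q_4 = 46213/1063
  p_5/q_5 = 97469/2242
q_4 = 1063 ≤ 2127 < 2242 = q_5, so the answer is 46213/1063.

46213/1063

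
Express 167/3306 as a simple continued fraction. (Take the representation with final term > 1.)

[0; 19, 1, 3, 1, 10, 3]

167 = 0·3306 + 167
3306 = 19·167 + 133
167 = 1·133 + 34
133 = 3·34 + 31
34 = 1·31 + 3
31 = 10·3 + 1
3 = 3·1 + 0  (stop)
So 167/3306 = [0; 19, 1, 3, 1, 10, 3].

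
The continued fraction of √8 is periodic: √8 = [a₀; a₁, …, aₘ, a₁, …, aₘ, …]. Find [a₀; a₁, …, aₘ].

a₀ = ⌊√8⌋ = 2.
With m₀=0, d₀=1 and mₖ₊₁ = dₖaₖ − mₖ, dₖ₊₁ = (n − mₖ₊₁²)/dₖ, aₖ₊₁ = ⌊(a₀+mₖ₊₁)/dₖ₊₁⌋:
  k=1: m=2, d=4, a=1
  k=2: m=2, d=1, a=4
d=1 and a=2a₀=4 at k=2, so the next step gives (m, d) = (2, 4) again — its k=1 value — and the period has length 2.

[2; 1, 4]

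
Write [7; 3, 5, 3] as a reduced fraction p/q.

373/51

Fold from the inside: start with 3/1.
  5 + 1/3 = 16/3
  3 + 3/16 = 51/16
  7 + 16/51 = 373/51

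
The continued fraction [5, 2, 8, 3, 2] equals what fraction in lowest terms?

Using pₖ = aₖpₖ₋₁ + pₖ₋₂ and qₖ = aₖqₖ₋₁ + qₖ₋₂:
  k=0: a=5, p=5, q=1
  k=1: a=2, p=11, q=2
  k=2: a=8, p=93, q=17
  k=3: a=3, p=290, q=53
  k=4: a=2, p=673, q=123

673/123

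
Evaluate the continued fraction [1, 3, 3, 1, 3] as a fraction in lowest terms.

Using pₖ = aₖpₖ₋₁ + pₖ₋₂ and qₖ = aₖqₖ₋₁ + qₖ₋₂:
  k=0: a=1, p=1, q=1
  k=1: a=3, p=4, q=3
  k=2: a=3, p=13, q=10
  k=3: a=1, p=17, q=13
  k=4: a=3, p=64, q=49

64/49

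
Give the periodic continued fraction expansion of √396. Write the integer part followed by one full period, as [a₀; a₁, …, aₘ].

a₀ = ⌊√396⌋ = 19.

[19; 1, 8, 1, 38]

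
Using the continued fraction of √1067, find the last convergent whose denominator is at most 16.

98/3

√1067 = [32; 1, 1, 1, 64, …] (period length 4).
Convergents:
  p_0/q_0 = 32/1
  p_1/q_1 = 33/1
  p_2/q_2 = 65/2
  p_3/q_3 = 98/3
  p_4/q_4 = 6337/194
q_3 = 3 ≤ 16 < 194 = q_4, so the answer is 98/3.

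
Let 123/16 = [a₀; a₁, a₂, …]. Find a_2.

2

123 = 7·16 + 11   →  a_0 = 7
16 = 1·11 + 5   →  a_1 = 1
11 = 2·5 + 1   →  a_2 = 2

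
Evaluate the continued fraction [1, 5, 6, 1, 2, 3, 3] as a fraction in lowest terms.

1359/1138

Using pₖ = aₖpₖ₋₁ + pₖ₋₂ and qₖ = aₖqₖ₋₁ + qₖ₋₂:
  k=0: a=1, p=1, q=1
  k=1: a=5, p=6, q=5
  k=2: a=6, p=37, q=31
  k=3: a=1, p=43, q=36
  k=4: a=2, p=123, q=103
  k=5: a=3, p=412, q=345
  k=6: a=3, p=1359, q=1138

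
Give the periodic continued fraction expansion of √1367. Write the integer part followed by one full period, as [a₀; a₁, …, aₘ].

a₀ = ⌊√1367⌋ = 36.

[36; 1, 35, 1, 72]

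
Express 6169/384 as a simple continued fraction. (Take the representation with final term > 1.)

6169 = 16*384 + 25
384 = 15*25 + 9
25 = 2*9 + 7
9 = 1*7 + 2
7 = 3*2 + 1
2 = 2*1 + 0  (stop)
So 6169/384 = [16; 15, 2, 1, 3, 2].

[16; 15, 2, 1, 3, 2]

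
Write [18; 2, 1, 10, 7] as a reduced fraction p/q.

4164/227

Fold from the inside: start with 7/1.
  10 + 1/7 = 71/7
  1 + 7/71 = 78/71
  2 + 71/78 = 227/78
  18 + 78/227 = 4164/227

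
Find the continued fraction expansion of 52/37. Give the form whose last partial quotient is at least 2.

[1; 2, 2, 7]

52 = 1×37 + 15
37 = 2×15 + 7
15 = 2×7 + 1
7 = 7×1 + 0  (stop)
So 52/37 = [1; 2, 2, 7].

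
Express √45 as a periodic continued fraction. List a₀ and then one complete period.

[6; 1, 2, 2, 2, 1, 12]

a₀ = ⌊√45⌋ = 6.
With m₀=0, d₀=1 and mₖ₊₁ = dₖaₖ − mₖ, dₖ₊₁ = (n − mₖ₊₁²)/dₖ, aₖ₊₁ = ⌊(a₀+mₖ₊₁)/dₖ₊₁⌋:
  k=1: m=6, d=9, a=1
  k=2: m=3, d=4, a=2
  k=3: m=5, d=5, a=2
  k=4: m=5, d=4, a=2
  k=5: m=3, d=9, a=1
  k=6: m=6, d=1, a=12
d=1 and a=2a₀=12 at k=6, so the next step gives (m, d) = (6, 9) again — its k=1 value — and the period has length 6.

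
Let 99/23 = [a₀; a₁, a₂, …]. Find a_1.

3

99 = 4·23 + 7   →  a_0 = 4
23 = 3·7 + 2   →  a_1 = 3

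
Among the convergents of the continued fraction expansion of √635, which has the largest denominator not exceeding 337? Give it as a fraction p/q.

√635 = [25; 5, 50, …] (period length 2).
Convergents:
  p_0/q_0 = 25/1
  p_1/q_1 = 126/5
  p_2/q_2 = 6325/251
  p_3/q_3 = 31751/1260
q_2 = 251 ≤ 337 < 1260 = q_3, so the answer is 6325/251.

6325/251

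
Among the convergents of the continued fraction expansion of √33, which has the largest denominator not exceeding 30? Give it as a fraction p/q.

√33 = [5; 1, 2, 1, 10, …] (period length 4).
Convergents:
  p_0/q_0 = 5/1
  p_1/q_1 = 6/1
  p_2/q_2 = 17/3
  p_3/q_3 = 23/4
  p_4/q_4 = 247/43
q_3 = 4 ≤ 30 < 43 = q_4, so the answer is 23/4.

23/4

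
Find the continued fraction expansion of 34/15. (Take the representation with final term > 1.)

[2; 3, 1, 3]

34 = 2*15 + 4
15 = 3*4 + 3
4 = 1*3 + 1
3 = 3*1 + 0  (stop)
So 34/15 = [2; 3, 1, 3].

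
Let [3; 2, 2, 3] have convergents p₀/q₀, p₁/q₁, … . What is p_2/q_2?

Using pₖ = aₖpₖ₋₁ + pₖ₋₂, qₖ = aₖqₖ₋₁ + qₖ₋₂ (with p₋₁=1, p₋₂=0, q₋₁=0, q₋₂=1):
  k=0: a=3, p=3, q=1
  k=1: a=2, p=7, q=2
  k=2: a=2, p=17, q=5

17/5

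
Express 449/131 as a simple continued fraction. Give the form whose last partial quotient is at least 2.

449 = 3×131 + 56
131 = 2×56 + 19
56 = 2×19 + 18
19 = 1×18 + 1
18 = 18×1 + 0  (stop)
So 449/131 = [3; 2, 2, 1, 18].

[3; 2, 2, 1, 18]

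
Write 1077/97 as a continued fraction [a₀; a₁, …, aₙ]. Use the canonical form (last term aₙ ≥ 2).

[11; 9, 1, 2, 3]

1077 = 11×97 + 10
97 = 9×10 + 7
10 = 1×7 + 3
7 = 2×3 + 1
3 = 3×1 + 0  (stop)
So 1077/97 = [11; 9, 1, 2, 3].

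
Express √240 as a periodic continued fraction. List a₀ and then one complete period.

a₀ = ⌊√240⌋ = 15.
With m₀=0, d₀=1 and mₖ₊₁ = dₖaₖ − mₖ, dₖ₊₁ = (n − mₖ₊₁²)/dₖ, aₖ₊₁ = ⌊(a₀+mₖ₊₁)/dₖ₊₁⌋:
  k=1: m=15, d=15, a=2
  k=2: m=15, d=1, a=30
d=1 and a=2a₀=30 at k=2, so the next step gives (m, d) = (15, 15) again — its k=1 value — and the period has length 2.

[15; 2, 30]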